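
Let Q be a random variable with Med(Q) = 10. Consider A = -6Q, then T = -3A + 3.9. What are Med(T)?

Med(A) = (-6)·10 = -60.
Med(T) = (-3)·(-60) + 3.9 = 183.9.

Med(T) = 183.9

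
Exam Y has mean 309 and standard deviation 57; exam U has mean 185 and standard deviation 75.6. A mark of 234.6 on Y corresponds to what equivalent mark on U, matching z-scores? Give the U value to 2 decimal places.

U = 86.32

z = (234.6 − 309)/57 ≈ -1.3053.
U = 185 + z·75.6 = 185 + (234.6 − 309)·75.6/57 ≈ 86.32.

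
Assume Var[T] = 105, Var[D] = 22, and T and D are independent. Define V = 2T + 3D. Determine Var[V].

Var[V] = a²·Var[T] + b²·Var[D] + 2ab·Cov(T, D) with a = 2, b = 3.
Independence gives Cov(T, D) = 0.
= 2²·105 + 3²·22 + 2·2·3·0
= 420 + 198 + 0 = 618.

Var[V] = 618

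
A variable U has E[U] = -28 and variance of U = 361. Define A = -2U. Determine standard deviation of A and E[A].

A = -2U is linear with a = -2, b = 0.
standard deviation of U = √361 = 19.
standard deviation of A = |a|·standard deviation of U = |-2|·19 = 38.
E[A] = a·E[U] + b = (-2)·(-28) = 56.

standard deviation of A = 38, E[A] = 56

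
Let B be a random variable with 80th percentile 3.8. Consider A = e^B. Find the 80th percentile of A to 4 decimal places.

e^B is increasing, so P_{80}(A) = g(P_{80}(B)) ≈ 44.7012.

80th percentile of A = 44.7012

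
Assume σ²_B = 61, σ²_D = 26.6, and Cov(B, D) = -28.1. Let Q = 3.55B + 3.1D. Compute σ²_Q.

σ²_Q = a²·σ²_B + b²·σ²_D + 2ab·Cov(B, D) with a = 3.55, b = 3.1.
= 3.55²·61 + 3.1²·26.6 + 2·3.55·3.1·(-28.1)
= 768.7525 + 255.626 + (-618.481) = 405.8975.

σ²_Q = 405.8975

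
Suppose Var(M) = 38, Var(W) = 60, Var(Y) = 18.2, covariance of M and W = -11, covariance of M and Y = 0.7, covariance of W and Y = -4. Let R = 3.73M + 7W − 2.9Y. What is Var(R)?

Var(R) = 3194.5884

Var(R) = a²·Var(M) + b²·Var(W) + c²·Var(Y) + 2ab·covariance of M and W + 2ac·covariance of M and Y + 2bc·covariance of W and Y, with a = 3.73, b = 7, c = -2.9.
= 528.6902 + 2940 + 153.062 + (-574.42) + (-15.1438) + 162.4
= 3194.5884.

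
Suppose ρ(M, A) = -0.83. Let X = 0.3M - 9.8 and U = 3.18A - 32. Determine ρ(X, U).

Linear rescalings preserve correlation up to sign; here the slopes 0.3 and 3.18 have the same sign, so ρ(X, U) = ρ(M, A) = -0.83.

ρ(X, U) = -0.83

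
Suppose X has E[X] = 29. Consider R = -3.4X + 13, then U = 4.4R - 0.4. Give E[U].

E[U] = -377.04

E[R] = (-3.4)·29 + 13 = -85.6.
E[U] = 4.4·(-85.6) + (-0.4) = -377.04.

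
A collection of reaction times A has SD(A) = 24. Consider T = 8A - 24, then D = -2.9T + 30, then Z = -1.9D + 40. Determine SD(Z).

SD(T) = |8|·24 = 192.
SD(D) = |-2.9|·192 = 556.8.
SD(Z) = |-1.9|·556.8 = 1057.92.

SD(Z) = 1057.92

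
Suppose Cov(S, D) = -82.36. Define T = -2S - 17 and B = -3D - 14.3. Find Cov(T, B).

Cov(T, B) = a·c·Cov(S, D) = (-2)·(-3)·(-82.36) = -494.16. Additive constants drop out.

Cov(T, B) = -494.16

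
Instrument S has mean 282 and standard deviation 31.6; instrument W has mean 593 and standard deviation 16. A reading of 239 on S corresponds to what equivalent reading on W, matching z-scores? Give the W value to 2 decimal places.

W = 571.23

z = (239 − 282)/31.6 ≈ -1.3608.
W = 593 + z·16 = 593 + (239 − 282)·16/31.6 ≈ 571.23.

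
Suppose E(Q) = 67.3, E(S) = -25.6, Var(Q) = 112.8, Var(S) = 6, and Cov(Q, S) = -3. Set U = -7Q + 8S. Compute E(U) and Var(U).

E(U) = (-7)·E(Q) + 8·E(S) = (-7)·67.3 + 8·(-25.6) = -675.9.
Var(U) = a²·Var(Q) + b²·Var(S) + 2ab·Cov(Q, S) with a = -7, b = 8.
= (-7)²·112.8 + 8²·6 + 2·(-7)·8·(-3)
= 5527.2 + 384 + 336 = 6247.2.

E(U) = -675.9, Var(U) = 6247.2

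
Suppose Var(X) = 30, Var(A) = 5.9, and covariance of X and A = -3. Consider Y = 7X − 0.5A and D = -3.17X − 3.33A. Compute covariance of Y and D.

covariance of Y and D = -590.7015

By bilinearity, covariance of Y and D = ac·Var(X) + bd·Var(A) + (ad+bc)·covariance of X and A, with a=7, b=-0.5, c=-3.17, d=-3.33.
ac·Var(X) = 7·(-3.17)·30 = -665.7
bd·Var(A) = (-0.5)·(-3.33)·5.9 = 9.8235
(ad+bc)·covariance of X and A = (-21.725)·(-3) = 65.175
covariance of Y and D = -665.7 + 9.8235 + 65.175 = -590.7015.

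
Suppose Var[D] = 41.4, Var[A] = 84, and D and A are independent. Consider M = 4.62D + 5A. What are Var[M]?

Var[M] = a²·Var[D] + b²·Var[A] + 2ab·Cov(D, A) with a = 4.62, b = 5.
Independence gives Cov(D, A) = 0.
= 4.62²·41.4 + 5²·84 + 2·4.62·5·0
= 883.65816 + 2100 + 0 = 2983.65816.

Var[M] = 2983.65816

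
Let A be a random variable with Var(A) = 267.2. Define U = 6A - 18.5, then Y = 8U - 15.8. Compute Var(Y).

Var(Y) = 615628.8

Var(U) = 6²·267.2 = 9619.2.
Var(Y) = 8²·9619.2 = 615628.8.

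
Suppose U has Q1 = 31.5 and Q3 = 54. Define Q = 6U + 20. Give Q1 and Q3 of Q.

Q1(Q) = 209, Q3(Q) = 344

a = 6 > 0: Q1(Q) = a·Q1(U)+b = 209, Q3(Q) = a·Q3(U)+b = 344.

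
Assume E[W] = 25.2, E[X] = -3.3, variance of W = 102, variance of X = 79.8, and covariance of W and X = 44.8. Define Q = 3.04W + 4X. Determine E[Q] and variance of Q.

E[Q] = 63.408, variance of Q = 3308.9792

E[Q] = 3.04·E[W] + 4·E[X] = 3.04·25.2 + 4·(-3.3) = 63.408.
variance of Q = a²·variance of W + b²·variance of X + 2ab·covariance of W and X with a = 3.04, b = 4.
= 3.04²·102 + 4²·79.8 + 2·3.04·4·44.8
= 942.6432 + 1276.8 + 1089.536 = 3308.9792.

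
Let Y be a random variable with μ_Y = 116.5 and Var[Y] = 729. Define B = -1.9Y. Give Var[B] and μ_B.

B = -1.9Y is linear with a = -1.9, b = 0.
Var[B] = a²·Var[Y] = (-1.9)²·729 = 2631.69.
μ_B = a·μ_Y + b = (-1.9)·116.5 = -221.35.

Var[B] = 2631.69, μ_B = -221.35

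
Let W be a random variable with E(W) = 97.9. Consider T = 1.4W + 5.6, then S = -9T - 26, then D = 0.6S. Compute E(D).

E(T) = 1.4·97.9 + 5.6 = 142.66.
E(S) = (-9)·142.66 + (-26) = -1309.94.
E(D) = 0.6·(-1309.94) = -785.964.

E(D) = -785.964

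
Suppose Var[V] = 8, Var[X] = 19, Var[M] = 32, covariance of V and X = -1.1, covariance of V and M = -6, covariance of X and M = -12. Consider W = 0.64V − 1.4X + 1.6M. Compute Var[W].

Var[W] = a²·Var[V] + b²·Var[X] + c²·Var[M] + 2ab·covariance of V and X + 2ac·covariance of V and M + 2bc·covariance of X and M, with a = 0.64, b = -1.4, c = 1.6.
= 3.2768 + 37.24 + 81.92 + 1.9712 + (-12.288) + 53.76
= 165.88.

Var[W] = 165.88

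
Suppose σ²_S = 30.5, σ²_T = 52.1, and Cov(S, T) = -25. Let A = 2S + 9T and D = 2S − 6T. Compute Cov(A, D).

Cov(A, D) = -2841.4

By bilinearity, Cov(A, D) = ac·σ²_S + bd·σ²_T + (ad+bc)·Cov(S, T), with a=2, b=9, c=2, d=-6.
ac·σ²_S = 2·2·30.5 = 122
bd·σ²_T = 9·(-6)·52.1 = -2813.4
(ad+bc)·Cov(S, T) = (6)·(-25) = -150
Cov(A, D) = 122 + (-2813.4) + (-150) = -2841.4.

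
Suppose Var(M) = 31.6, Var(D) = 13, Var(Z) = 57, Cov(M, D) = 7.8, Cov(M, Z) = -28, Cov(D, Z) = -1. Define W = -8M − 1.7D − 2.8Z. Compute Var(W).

Var(W) = a²·Var(M) + b²·Var(D) + c²·Var(Z) + 2ab·Cov(M, D) + 2ac·Cov(M, Z) + 2bc·Cov(D, Z), with a = -8, b = -1.7, c = -2.8.
= 2022.4 + 37.57 + 446.88 + 212.16 + (-1254.4) + (-9.52)
= 1455.09.

Var(W) = 1455.09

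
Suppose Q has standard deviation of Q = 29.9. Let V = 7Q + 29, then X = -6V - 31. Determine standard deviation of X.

standard deviation of V = |7|·29.9 = 209.3.
standard deviation of X = |-6|·209.3 = 1255.8.

standard deviation of X = 1255.8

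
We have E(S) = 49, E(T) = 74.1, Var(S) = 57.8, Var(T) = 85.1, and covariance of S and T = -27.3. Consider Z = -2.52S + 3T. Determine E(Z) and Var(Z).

E(Z) = 98.82, Var(Z) = 1545.72912

E(Z) = (-2.52)·E(S) + 3·E(T) = (-2.52)·49 + 3·74.1 = 98.82.
Var(Z) = a²·Var(S) + b²·Var(T) + 2ab·covariance of S and T with a = -2.52, b = 3.
= (-2.52)²·57.8 + 3²·85.1 + 2·(-2.52)·3·(-27.3)
= 367.05312 + 765.9 + 412.776 = 1545.72912.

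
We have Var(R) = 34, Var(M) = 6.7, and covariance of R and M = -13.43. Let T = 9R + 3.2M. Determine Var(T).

Var(T) = 2049.04

Var(T) = a²·Var(R) + b²·Var(M) + 2ab·covariance of R and M with a = 9, b = 3.2.
= 9²·34 + 3.2²·6.7 + 2·9·3.2·(-13.43)
= 2754 + 68.608 + (-773.568) = 2049.04.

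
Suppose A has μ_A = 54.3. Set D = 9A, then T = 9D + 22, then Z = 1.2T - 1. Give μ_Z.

μ_D = 9·54.3 = 488.7.
μ_T = 9·488.7 + 22 = 4420.3.
μ_Z = 1.2·4420.3 + (-1) = 5303.36.

μ_Z = 5303.36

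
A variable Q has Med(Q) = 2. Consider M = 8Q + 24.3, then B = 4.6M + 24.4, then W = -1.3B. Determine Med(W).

Med(M) = 8·2 + 24.3 = 40.3.
Med(B) = 4.6·40.3 + 24.4 = 209.78.
Med(W) = (-1.3)·209.78 = -272.714.

Med(W) = -272.714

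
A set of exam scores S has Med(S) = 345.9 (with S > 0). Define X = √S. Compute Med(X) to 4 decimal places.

Med(X) = 18.5984

√S is monotone on this domain, so Med(X) = √(345.9) ≈ 18.5984.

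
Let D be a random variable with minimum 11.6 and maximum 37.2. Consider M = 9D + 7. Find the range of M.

Range(M) = 230.4

Range of D = 37.2 − 11.6 = 25.6.
Range(M) = |a|·Range(D) = |9|·25.6 = 230.4.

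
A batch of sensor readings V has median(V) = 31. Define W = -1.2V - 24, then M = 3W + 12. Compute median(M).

median(W) = (-1.2)·31 + (-24) = -61.2.
median(M) = 3·(-61.2) + 12 = -171.6.

median(M) = -171.6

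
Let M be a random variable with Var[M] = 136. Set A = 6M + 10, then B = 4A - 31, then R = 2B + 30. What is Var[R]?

Var[R] = 313344

Var[A] = 6²·136 = 4896.
Var[B] = 4²·4896 = 78336.
Var[R] = 2²·78336 = 313344.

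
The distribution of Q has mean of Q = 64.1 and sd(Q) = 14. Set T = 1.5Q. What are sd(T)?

sd(T) = 21

T = 1.5Q is linear with a = 1.5, b = 0.
sd(T) = |a|·sd(Q) = |1.5|·14 = 21.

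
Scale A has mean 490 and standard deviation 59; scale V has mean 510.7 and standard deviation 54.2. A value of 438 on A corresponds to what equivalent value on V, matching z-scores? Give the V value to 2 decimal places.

z = (438 − 490)/59 ≈ -0.8814.
V = 510.7 + z·54.2 = 510.7 + (438 − 490)·54.2/59 ≈ 462.93.

V = 462.93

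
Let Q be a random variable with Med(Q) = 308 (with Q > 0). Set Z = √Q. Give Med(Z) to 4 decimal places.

√Q is monotone on this domain, so Med(Z) = √(308) ≈ 17.5499.

Med(Z) = 17.5499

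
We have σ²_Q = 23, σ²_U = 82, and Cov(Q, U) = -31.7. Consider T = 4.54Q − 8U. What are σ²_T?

σ²_T = 8024.7548

σ²_T = a²·σ²_Q + b²·σ²_U + 2ab·Cov(Q, U) with a = 4.54, b = -8.
= 4.54²·23 + (-8)²·82 + 2·4.54·(-8)·(-31.7)
= 474.0668 + 5248 + 2302.688 = 8024.7548.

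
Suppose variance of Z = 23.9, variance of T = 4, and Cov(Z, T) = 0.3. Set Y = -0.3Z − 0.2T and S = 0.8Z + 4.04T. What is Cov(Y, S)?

Cov(Y, S) = -9.3796

By bilinearity, Cov(Y, S) = ac·variance of Z + bd·variance of T + (ad+bc)·Cov(Z, T), with a=-0.3, b=-0.2, c=0.8, d=4.04.
ac·variance of Z = (-0.3)·0.8·23.9 = -5.736
bd·variance of T = (-0.2)·4.04·4 = -3.232
(ad+bc)·Cov(Z, T) = (-1.372)·0.3 = -0.4116
Cov(Y, S) = -5.736 + (-3.232) + (-0.4116) = -9.3796.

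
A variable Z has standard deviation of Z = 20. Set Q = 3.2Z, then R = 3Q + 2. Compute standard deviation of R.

standard deviation of Q = |3.2|·20 = 64.
standard deviation of R = |3|·64 = 192.

standard deviation of R = 192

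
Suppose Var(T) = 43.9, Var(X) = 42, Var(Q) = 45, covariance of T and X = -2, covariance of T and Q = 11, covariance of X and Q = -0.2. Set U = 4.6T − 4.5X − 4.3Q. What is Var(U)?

Var(U) = a²·Var(T) + b²·Var(X) + c²·Var(Q) + 2ab·covariance of T and X + 2ac·covariance of T and Q + 2bc·covariance of X and Q, with a = 4.6, b = -4.5, c = -4.3.
= 928.924 + 850.5 + 832.05 + 82.8 + (-435.16) + (-7.74)
= 2251.374.

Var(U) = 2251.374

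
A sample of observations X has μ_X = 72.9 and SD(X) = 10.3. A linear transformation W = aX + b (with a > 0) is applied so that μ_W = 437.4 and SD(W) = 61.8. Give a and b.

a = 6, b = 0

SD(W) = a·SD(X) (a > 0), so a = 61.8/10.3 = 6.
μ_W = a·μ_X + b, so b = 437.4 − 6·72.9 = 0.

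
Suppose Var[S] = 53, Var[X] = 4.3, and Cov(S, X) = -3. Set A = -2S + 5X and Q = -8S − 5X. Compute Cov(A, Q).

By bilinearity, Cov(A, Q) = ac·Var[S] + bd·Var[X] + (ad+bc)·Cov(S, X), with a=-2, b=5, c=-8, d=-5.
ac·Var[S] = (-2)·(-8)·53 = 848
bd·Var[X] = 5·(-5)·4.3 = -107.5
(ad+bc)·Cov(S, X) = (-30)·(-3) = 90
Cov(A, Q) = 848 + (-107.5) + 90 = 830.5.

Cov(A, Q) = 830.5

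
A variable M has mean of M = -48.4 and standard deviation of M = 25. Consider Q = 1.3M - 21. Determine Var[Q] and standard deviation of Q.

Q = 1.3M - 21 is linear with a = 1.3, b = -21.
Var[M] = 25² = 625.
Var[Q] = a²·Var[M] = 1.3²·625 = 1056.25 (the additive constant -21 does not affect variance).
standard deviation of Q = |a|·standard deviation of M = |1.3|·25 = 32.5.

Var[Q] = 1056.25, standard deviation of Q = 32.5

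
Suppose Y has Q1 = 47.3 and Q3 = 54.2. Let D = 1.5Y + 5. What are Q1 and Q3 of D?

Q1(D) = 75.95, Q3(D) = 86.3

a = 1.5 > 0: Q1(D) = a·Q1(Y)+b = 75.95, Q3(D) = a·Q3(Y)+b = 86.3.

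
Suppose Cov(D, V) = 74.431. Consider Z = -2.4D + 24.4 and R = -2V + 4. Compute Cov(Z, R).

Cov(Z, R) = a·c·Cov(D, V) = (-2.4)·(-2)·74.431 = 357.2688. Additive constants drop out.

Cov(Z, R) = 357.2688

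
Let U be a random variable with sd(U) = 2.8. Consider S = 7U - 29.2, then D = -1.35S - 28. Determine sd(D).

sd(S) = |7|·2.8 = 19.6.
sd(D) = |-1.35|·19.6 = 26.46.

sd(D) = 26.46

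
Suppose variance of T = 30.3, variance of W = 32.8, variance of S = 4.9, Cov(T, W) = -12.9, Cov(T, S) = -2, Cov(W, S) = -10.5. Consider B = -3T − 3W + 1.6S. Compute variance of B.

variance of B = 468.244

variance of B = a²·variance of T + b²·variance of W + c²·variance of S + 2ab·Cov(T, W) + 2ac·Cov(T, S) + 2bc·Cov(W, S), with a = -3, b = -3, c = 1.6.
= 272.7 + 295.2 + 12.544 + (-232.2) + 19.2 + 100.8
= 468.244.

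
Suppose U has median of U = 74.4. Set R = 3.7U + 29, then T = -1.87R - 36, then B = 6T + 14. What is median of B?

median of B = -3616.0216

median of R = 3.7·74.4 + 29 = 304.28.
median of T = (-1.87)·304.28 + (-36) = -605.0036.
median of B = 6·(-605.0036) + 14 = -3616.0216.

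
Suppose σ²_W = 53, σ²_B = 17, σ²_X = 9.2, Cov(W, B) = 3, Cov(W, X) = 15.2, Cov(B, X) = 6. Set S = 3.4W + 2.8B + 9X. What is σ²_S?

σ²_S = 2780.92

σ²_S = a²·σ²_W + b²·σ²_B + c²·σ²_X + 2ab·Cov(W, B) + 2ac·Cov(W, X) + 2bc·Cov(B, X), with a = 3.4, b = 2.8, c = 9.
= 612.68 + 133.28 + 745.2 + 57.12 + 930.24 + 302.4
= 2780.92.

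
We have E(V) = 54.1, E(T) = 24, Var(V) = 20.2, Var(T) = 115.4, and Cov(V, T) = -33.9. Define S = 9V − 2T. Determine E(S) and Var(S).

E(S) = 9·E(V) + (-2)·E(T) = 9·54.1 + (-2)·24 = 438.9.
Var(S) = a²·Var(V) + b²·Var(T) + 2ab·Cov(V, T) with a = 9, b = -2.
= 9²·20.2 + (-2)²·115.4 + 2·9·(-2)·(-33.9)
= 1636.2 + 461.6 + 1220.4 = 3318.2.

E(S) = 438.9, Var(S) = 3318.2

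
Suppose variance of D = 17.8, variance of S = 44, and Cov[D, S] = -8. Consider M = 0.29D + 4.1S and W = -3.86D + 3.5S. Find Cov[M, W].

By bilinearity, Cov[M, W] = ac·variance of D + bd·variance of S + (ad+bc)·Cov[D, S], with a=0.29, b=4.1, c=-3.86, d=3.5.
ac·variance of D = 0.29·(-3.86)·17.8 = -19.92532
bd·variance of S = 4.1·3.5·44 = 631.4
(ad+bc)·Cov[D, S] = (-14.811)·(-8) = 118.488
Cov[M, W] = -19.92532 + 631.4 + 118.488 = 729.96268.

Cov[M, W] = 729.96268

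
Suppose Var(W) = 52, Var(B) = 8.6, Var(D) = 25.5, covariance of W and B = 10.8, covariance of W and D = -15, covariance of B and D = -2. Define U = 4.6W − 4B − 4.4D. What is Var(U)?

Var(U) = a²·Var(W) + b²·Var(B) + c²·Var(D) + 2ab·covariance of W and B + 2ac·covariance of W and D + 2bc·covariance of B and D, with a = 4.6, b = -4, c = -4.4.
= 1100.32 + 137.6 + 493.68 + (-397.44) + 607.2 + (-70.4)
= 1870.96.

Var(U) = 1870.96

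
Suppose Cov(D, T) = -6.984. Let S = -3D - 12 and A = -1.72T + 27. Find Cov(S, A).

Cov(S, A) = a·c·Cov(D, T) = (-3)·(-1.72)·(-6.984) = -36.03744. Additive constants drop out.

Cov(S, A) = -36.03744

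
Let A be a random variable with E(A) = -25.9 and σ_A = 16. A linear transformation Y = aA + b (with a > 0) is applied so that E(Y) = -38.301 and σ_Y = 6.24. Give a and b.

a = 0.39, b = -28.2

σ_Y = a·σ_A (a > 0), so a = 6.24/16 = 0.39.
E(Y) = a·E(A) + b, so b = -38.301 − 0.39·(-25.9) = -28.2.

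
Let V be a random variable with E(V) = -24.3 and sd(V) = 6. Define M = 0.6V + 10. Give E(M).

M = 0.6V + 10 is linear with a = 0.6, b = 10.
E(M) = a·E(V) + b = 0.6·(-24.3) + 10 = -4.58.

E(M) = -4.58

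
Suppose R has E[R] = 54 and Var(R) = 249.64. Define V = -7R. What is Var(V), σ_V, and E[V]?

V = -7R is linear with a = -7, b = 0.
Var(V) = a²·Var(R) = (-7)²·249.64 = 12232.36.
σ_R = √249.64 = 15.8.
σ_V = |a|·σ_R = |-7|·15.8 = 110.6.
E[V] = a·E[R] + b = (-7)·54 = -378.

Var(V) = 12232.36, σ_V = 110.6, E[V] = -378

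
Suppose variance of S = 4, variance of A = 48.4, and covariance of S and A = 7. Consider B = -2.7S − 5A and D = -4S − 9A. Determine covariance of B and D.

By bilinearity, covariance of B and D = ac·variance of S + bd·variance of A + (ad+bc)·covariance of S and A, with a=-2.7, b=-5, c=-4, d=-9.
ac·variance of S = (-2.7)·(-4)·4 = 43.2
bd·variance of A = (-5)·(-9)·48.4 = 2178
(ad+bc)·covariance of S and A = (44.3)·7 = 310.1
covariance of B and D = 43.2 + 2178 + 310.1 = 2531.3.

covariance of B and D = 2531.3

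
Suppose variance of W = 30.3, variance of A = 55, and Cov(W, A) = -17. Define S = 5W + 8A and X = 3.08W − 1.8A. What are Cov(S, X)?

Cov(S, X) = -591.26

By bilinearity, Cov(S, X) = ac·variance of W + bd·variance of A + (ad+bc)·Cov(W, A), with a=5, b=8, c=3.08, d=-1.8.
ac·variance of W = 5·3.08·30.3 = 466.62
bd·variance of A = 8·(-1.8)·55 = -792
(ad+bc)·Cov(W, A) = (15.64)·(-17) = -265.88
Cov(S, X) = 466.62 + (-792) + (-265.88) = -591.26.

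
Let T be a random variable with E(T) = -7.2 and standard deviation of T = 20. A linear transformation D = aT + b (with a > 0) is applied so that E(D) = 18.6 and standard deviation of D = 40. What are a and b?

standard deviation of D = a·standard deviation of T (a > 0), so a = 40/20 = 2.
E(D) = a·E(T) + b, so b = 18.6 − 2·(-7.2) = 33.

a = 2, b = 33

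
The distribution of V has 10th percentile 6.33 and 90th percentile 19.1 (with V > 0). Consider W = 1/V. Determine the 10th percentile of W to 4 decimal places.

1/V is decreasing on V > 0, so percentile order reverses: P_{10}(W) uses P_{90}(V) = 19.1.
P_{10}(W) = 1/19.1 ≈ 0.0524.

10th percentile of W = 0.0524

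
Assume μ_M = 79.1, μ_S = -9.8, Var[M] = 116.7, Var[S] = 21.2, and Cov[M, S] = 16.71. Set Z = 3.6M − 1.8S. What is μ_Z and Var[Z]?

μ_Z = 3.6·μ_M + (-1.8)·μ_S = 3.6·79.1 + (-1.8)·(-9.8) = 302.4.
Var[Z] = a²·Var[M] + b²·Var[S] + 2ab·Cov[M, S] with a = 3.6, b = -1.8.
= 3.6²·116.7 + (-1.8)²·21.2 + 2·3.6·(-1.8)·16.71
= 1512.432 + 68.688 + (-216.5616) = 1364.5584.

μ_Z = 302.4, Var[Z] = 1364.5584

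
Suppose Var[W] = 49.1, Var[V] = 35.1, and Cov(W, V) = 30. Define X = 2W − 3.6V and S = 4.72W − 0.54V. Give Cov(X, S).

Cov(X, S) = -10.4216

By bilinearity, Cov(X, S) = ac·Var[W] + bd·Var[V] + (ad+bc)·Cov(W, V), with a=2, b=-3.6, c=4.72, d=-0.54.
ac·Var[W] = 2·4.72·49.1 = 463.504
bd·Var[V] = (-3.6)·(-0.54)·35.1 = 68.2344
(ad+bc)·Cov(W, V) = (-18.072)·30 = -542.16
Cov(X, S) = 463.504 + 68.2344 + (-542.16) = -10.4216.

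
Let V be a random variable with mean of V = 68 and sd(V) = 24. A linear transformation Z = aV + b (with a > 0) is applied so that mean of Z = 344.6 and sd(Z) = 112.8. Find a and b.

sd(Z) = a·sd(V) (a > 0), so a = 112.8/24 = 4.7.
mean of Z = a·mean of V + b, so b = 344.6 − 4.7·68 = 25.

a = 4.7, b = 25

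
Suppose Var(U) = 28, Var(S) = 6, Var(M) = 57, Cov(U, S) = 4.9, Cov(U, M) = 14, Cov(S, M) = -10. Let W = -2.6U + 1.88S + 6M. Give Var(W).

Var(W) = a²·Var(U) + b²·Var(S) + c²·Var(M) + 2ab·Cov(U, S) + 2ac·Cov(U, M) + 2bc·Cov(S, M), with a = -2.6, b = 1.88, c = 6.
= 189.28 + 21.2064 + 2052 + (-47.9024) + (-436.8) + (-225.6)
= 1552.184.

Var(W) = 1552.184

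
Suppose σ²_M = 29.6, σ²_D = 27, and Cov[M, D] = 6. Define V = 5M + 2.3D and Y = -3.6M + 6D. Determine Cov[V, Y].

Cov[V, Y] = -29.88

By bilinearity, Cov[V, Y] = ac·σ²_M + bd·σ²_D + (ad+bc)·Cov[M, D], with a=5, b=2.3, c=-3.6, d=6.
ac·σ²_M = 5·(-3.6)·29.6 = -532.8
bd·σ²_D = 2.3·6·27 = 372.6
(ad+bc)·Cov[M, D] = (21.72)·6 = 130.32
Cov[V, Y] = -532.8 + 372.6 + 130.32 = -29.88.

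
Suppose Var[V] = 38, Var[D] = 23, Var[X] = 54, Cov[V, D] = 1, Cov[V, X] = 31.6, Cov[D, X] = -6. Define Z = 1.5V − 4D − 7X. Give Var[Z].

Var[Z] = 2087.9

Var[Z] = a²·Var[V] + b²·Var[D] + c²·Var[X] + 2ab·Cov[V, D] + 2ac·Cov[V, X] + 2bc·Cov[D, X], with a = 1.5, b = -4, c = -7.
= 85.5 + 368 + 2646 + (-12) + (-663.6) + (-336)
= 2087.9.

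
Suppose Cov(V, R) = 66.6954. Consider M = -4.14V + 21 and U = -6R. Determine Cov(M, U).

Cov(M, U) = a·c·Cov(V, R) = (-4.14)·(-6)·66.6954 = 1656.713736. Additive constants drop out.

Cov(M, U) = 1656.713736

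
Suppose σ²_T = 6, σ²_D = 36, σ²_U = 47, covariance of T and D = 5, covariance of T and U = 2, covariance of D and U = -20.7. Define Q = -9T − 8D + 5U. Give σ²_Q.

σ²_Q = a²·σ²_T + b²·σ²_D + c²·σ²_U + 2ab·covariance of T and D + 2ac·covariance of T and U + 2bc·covariance of D and U, with a = -9, b = -8, c = 5.
= 486 + 2304 + 1175 + 720 + (-180) + 1656
= 6161.

σ²_Q = 6161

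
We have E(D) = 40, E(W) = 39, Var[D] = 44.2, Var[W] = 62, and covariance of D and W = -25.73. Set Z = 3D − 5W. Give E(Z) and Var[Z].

E(Z) = -75, Var[Z] = 2719.7

E(Z) = 3·E(D) + (-5)·E(W) = 3·40 + (-5)·39 = -75.
Var[Z] = a²·Var[D] + b²·Var[W] + 2ab·covariance of D and W with a = 3, b = -5.
= 3²·44.2 + (-5)²·62 + 2·3·(-5)·(-25.73)
= 397.8 + 1550 + 771.9 = 2719.7.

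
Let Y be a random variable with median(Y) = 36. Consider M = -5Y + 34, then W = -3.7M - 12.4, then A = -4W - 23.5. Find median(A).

median(A) = -2134.7

median(M) = (-5)·36 + 34 = -146.
median(W) = (-3.7)·(-146) + (-12.4) = 527.8.
median(A) = (-4)·527.8 + (-23.5) = -2134.7.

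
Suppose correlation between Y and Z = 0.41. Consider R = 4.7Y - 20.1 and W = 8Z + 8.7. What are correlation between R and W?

Linear rescalings preserve correlation up to sign; here the slopes 4.7 and 8 have the same sign, so correlation between R and W = correlation between Y and Z = 0.41.

correlation between R and W = 0.41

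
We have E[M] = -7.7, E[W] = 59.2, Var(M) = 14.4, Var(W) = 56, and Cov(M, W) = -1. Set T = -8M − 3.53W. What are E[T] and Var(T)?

E[T] = (-8)·E[M] + (-3.53)·E[W] = (-8)·(-7.7) + (-3.53)·59.2 = -147.376.
Var(T) = a²·Var(M) + b²·Var(W) + 2ab·Cov(M, W) with a = -8, b = -3.53.
= (-8)²·14.4 + (-3.53)²·56 + 2·(-8)·(-3.53)·(-1)
= 921.6 + 697.8104 + (-56.48) = 1562.9304.

E[T] = -147.376, Var(T) = 1562.9304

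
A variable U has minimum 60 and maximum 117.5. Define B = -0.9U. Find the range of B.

Range of U = 117.5 − 60 = 57.5.
Range(B) = |a|·Range(U) = |-0.9|·57.5 = 51.75.

Range(B) = 51.75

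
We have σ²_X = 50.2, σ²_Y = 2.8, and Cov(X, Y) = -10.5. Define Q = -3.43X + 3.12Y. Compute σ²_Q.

σ²_Q = 842.5879

σ²_Q = a²·σ²_X + b²·σ²_Y + 2ab·Cov(X, Y) with a = -3.43, b = 3.12.
= (-3.43)²·50.2 + 3.12²·2.8 + 2·(-3.43)·3.12·(-10.5)
= 590.59798 + 27.25632 + 224.7336 = 842.5879.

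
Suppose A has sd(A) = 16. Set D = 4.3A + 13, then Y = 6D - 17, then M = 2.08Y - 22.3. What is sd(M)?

sd(M) = 858.624

sd(D) = |4.3|·16 = 68.8.
sd(Y) = |6|·68.8 = 412.8.
sd(M) = |2.08|·412.8 = 858.624.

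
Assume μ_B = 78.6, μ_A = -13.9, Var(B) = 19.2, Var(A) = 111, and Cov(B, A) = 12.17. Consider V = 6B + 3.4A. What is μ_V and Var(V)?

μ_V = 424.34, Var(V) = 2470.896

μ_V = 6·μ_B + 3.4·μ_A = 6·78.6 + 3.4·(-13.9) = 424.34.
Var(V) = a²·Var(B) + b²·Var(A) + 2ab·Cov(B, A) with a = 6, b = 3.4.
= 6²·19.2 + 3.4²·111 + 2·6·3.4·12.17
= 691.2 + 1283.16 + 496.536 = 2470.896.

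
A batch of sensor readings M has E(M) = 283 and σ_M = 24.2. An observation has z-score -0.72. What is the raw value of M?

M = 265.576

M = E(M) + z·σ_M = 283 + (-0.72)·24.2 = 265.576.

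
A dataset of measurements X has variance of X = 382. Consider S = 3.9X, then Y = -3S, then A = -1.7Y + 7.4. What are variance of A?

variance of A = 151123.8222

variance of S = 3.9²·382 = 5810.22.
variance of Y = (-3)²·5810.22 = 52291.98.
variance of A = (-1.7)²·52291.98 = 151123.8222.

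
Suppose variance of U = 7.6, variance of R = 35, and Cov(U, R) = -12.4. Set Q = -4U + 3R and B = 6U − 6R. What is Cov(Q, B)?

Cov(Q, B) = -1333.2

By bilinearity, Cov(Q, B) = ac·variance of U + bd·variance of R + (ad+bc)·Cov(U, R), with a=-4, b=3, c=6, d=-6.
ac·variance of U = (-4)·6·7.6 = -182.4
bd·variance of R = 3·(-6)·35 = -630
(ad+bc)·Cov(U, R) = (42)·(-12.4) = -520.8
Cov(Q, B) = -182.4 + (-630) + (-520.8) = -1333.2.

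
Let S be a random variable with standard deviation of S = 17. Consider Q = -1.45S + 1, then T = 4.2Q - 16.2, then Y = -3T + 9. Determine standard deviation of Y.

standard deviation of Y = 310.59

standard deviation of Q = |-1.45|·17 = 24.65.
standard deviation of T = |4.2|·24.65 = 103.53.
standard deviation of Y = |-3|·103.53 = 310.59.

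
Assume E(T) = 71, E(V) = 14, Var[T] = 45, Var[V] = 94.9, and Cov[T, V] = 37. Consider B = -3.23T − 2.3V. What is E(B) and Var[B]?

E(B) = -261.53, Var[B] = 1521.2475

E(B) = (-3.23)·E(T) + (-2.3)·E(V) = (-3.23)·71 + (-2.3)·14 = -261.53.
Var[B] = a²·Var[T] + b²·Var[V] + 2ab·Cov[T, V] with a = -3.23, b = -2.3.
= (-3.23)²·45 + (-2.3)²·94.9 + 2·(-3.23)·(-2.3)·37
= 469.4805 + 502.021 + 549.746 = 1521.2475.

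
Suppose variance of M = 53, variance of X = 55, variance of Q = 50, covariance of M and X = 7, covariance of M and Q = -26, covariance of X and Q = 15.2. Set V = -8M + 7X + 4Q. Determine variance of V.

variance of V = a²·variance of M + b²·variance of X + c²·variance of Q + 2ab·covariance of M and X + 2ac·covariance of M and Q + 2bc·covariance of X and Q, with a = -8, b = 7, c = 4.
= 3392 + 2695 + 800 + (-784) + 1664 + 851.2
= 8618.2.

variance of V = 8618.2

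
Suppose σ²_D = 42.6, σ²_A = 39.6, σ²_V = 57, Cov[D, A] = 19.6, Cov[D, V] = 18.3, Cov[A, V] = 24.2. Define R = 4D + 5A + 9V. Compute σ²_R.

σ²_R = a²·σ²_D + b²·σ²_A + c²·σ²_V + 2ab·Cov[D, A] + 2ac·Cov[D, V] + 2bc·Cov[A, V], with a = 4, b = 5, c = 9.
= 681.6 + 990 + 4617 + 784 + 1317.6 + 2178
= 10568.2.

σ²_R = 10568.2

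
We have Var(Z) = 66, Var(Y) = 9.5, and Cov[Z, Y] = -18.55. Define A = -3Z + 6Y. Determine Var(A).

Var(A) = 1603.8

Var(A) = a²·Var(Z) + b²·Var(Y) + 2ab·Cov[Z, Y] with a = -3, b = 6.
= (-3)²·66 + 6²·9.5 + 2·(-3)·6·(-18.55)
= 594 + 342 + 667.8 = 1603.8.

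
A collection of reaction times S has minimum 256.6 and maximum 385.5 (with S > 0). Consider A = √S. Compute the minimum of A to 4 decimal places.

√S is increasing on this domain, so min(A) comes from min(S) = 256.6: min(A) = √(256.6) ≈ 16.0187.

min(A) = 16.0187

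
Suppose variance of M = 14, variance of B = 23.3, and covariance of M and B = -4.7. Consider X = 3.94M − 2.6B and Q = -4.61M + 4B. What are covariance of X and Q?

covariance of X and Q = -627.0138

By bilinearity, covariance of X and Q = ac·variance of M + bd·variance of B + (ad+bc)·covariance of M and B, with a=3.94, b=-2.6, c=-4.61, d=4.
ac·variance of M = 3.94·(-4.61)·14 = -254.2876
bd·variance of B = (-2.6)·4·23.3 = -242.32
(ad+bc)·covariance of M and B = (27.746)·(-4.7) = -130.4062
covariance of X and Q = -254.2876 + (-242.32) + (-130.4062) = -627.0138.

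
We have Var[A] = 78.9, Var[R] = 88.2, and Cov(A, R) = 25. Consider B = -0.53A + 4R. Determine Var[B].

Var[B] = a²·Var[A] + b²·Var[R] + 2ab·Cov(A, R) with a = -0.53, b = 4.
= (-0.53)²·78.9 + 4²·88.2 + 2·(-0.53)·4·25
= 22.16301 + 1411.2 + (-106) = 1327.36301.

Var[B] = 1327.36301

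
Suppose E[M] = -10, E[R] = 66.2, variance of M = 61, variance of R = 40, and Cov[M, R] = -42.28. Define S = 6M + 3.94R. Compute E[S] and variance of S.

E[S] = 6·E[M] + 3.94·E[R] = 6·(-10) + 3.94·66.2 = 200.828.
variance of S = a²·variance of M + b²·variance of R + 2ab·Cov[M, R] with a = 6, b = 3.94.
= 6²·61 + 3.94²·40 + 2·6·3.94·(-42.28)
= 2196 + 620.944 + (-1998.9984) = 817.9456.

E[S] = 200.828, variance of S = 817.9456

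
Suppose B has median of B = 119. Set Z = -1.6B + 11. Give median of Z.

median of Z = -179.4

A linear map preserves order up to sign, so median of Z = a·median of B + b = (-1.6)·119 + 11 = -179.4.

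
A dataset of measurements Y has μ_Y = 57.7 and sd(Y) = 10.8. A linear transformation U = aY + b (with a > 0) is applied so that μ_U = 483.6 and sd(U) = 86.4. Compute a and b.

a = 8, b = 22

sd(U) = a·sd(Y) (a > 0), so a = 86.4/10.8 = 8.
μ_U = a·μ_Y + b, so b = 483.6 − 8·57.7 = 22.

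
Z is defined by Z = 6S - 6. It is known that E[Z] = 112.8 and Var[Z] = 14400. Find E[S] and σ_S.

E[S] = 19.8, σ_S = 20

From Z = 6S - 6: E[Z] = a·E[S] + b, so E[S] = (E[Z] − b)/a = (112.8 − (-6))/6 = 19.8.
σ_Z = √14400 = 120.
σ_Z = |a|·σ_S, so σ_S = 120/|6| = 20.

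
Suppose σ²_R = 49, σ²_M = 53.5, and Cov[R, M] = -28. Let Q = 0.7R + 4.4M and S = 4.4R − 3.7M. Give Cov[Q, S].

Cov[Q, S] = -1189.62

By bilinearity, Cov[Q, S] = ac·σ²_R + bd·σ²_M + (ad+bc)·Cov[R, M], with a=0.7, b=4.4, c=4.4, d=-3.7.
ac·σ²_R = 0.7·4.4·49 = 150.92
bd·σ²_M = 4.4·(-3.7)·53.5 = -870.98
(ad+bc)·Cov[R, M] = (16.77)·(-28) = -469.56
Cov[Q, S] = 150.92 + (-870.98) + (-469.56) = -1189.62.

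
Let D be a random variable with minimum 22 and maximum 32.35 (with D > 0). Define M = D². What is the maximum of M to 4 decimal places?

max(M) = 1046.5225

D² is increasing on this domain, so max(M) comes from max(D) = 32.35: max(M) = square(32.35) = 1046.5225.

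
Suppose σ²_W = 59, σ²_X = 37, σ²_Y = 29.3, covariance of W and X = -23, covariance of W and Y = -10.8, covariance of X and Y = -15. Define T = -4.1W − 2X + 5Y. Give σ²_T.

σ²_T = a²·σ²_W + b²·σ²_X + c²·σ²_Y + 2ab·covariance of W and X + 2ac·covariance of W and Y + 2bc·covariance of X and Y, with a = -4.1, b = -2, c = 5.
= 991.79 + 148 + 732.5 + (-377.2) + 442.8 + 300
= 2237.89.

σ²_T = 2237.89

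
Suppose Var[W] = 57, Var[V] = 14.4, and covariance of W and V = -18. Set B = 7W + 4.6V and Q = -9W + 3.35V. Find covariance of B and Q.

covariance of B and Q = -3045.996

By bilinearity, covariance of B and Q = ac·Var[W] + bd·Var[V] + (ad+bc)·covariance of W and V, with a=7, b=4.6, c=-9, d=3.35.
ac·Var[W] = 7·(-9)·57 = -3591
bd·Var[V] = 4.6·3.35·14.4 = 221.904
(ad+bc)·covariance of W and V = (-17.95)·(-18) = 323.1
covariance of B and Q = -3591 + 221.904 + 323.1 = -3045.996.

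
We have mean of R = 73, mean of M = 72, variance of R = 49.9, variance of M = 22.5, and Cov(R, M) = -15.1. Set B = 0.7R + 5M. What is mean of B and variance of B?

mean of B = 411.1, variance of B = 481.251

mean of B = 0.7·mean of R + 5·mean of M = 0.7·73 + 5·72 = 411.1.
variance of B = a²·variance of R + b²·variance of M + 2ab·Cov(R, M) with a = 0.7, b = 5.
= 0.7²·49.9 + 5²·22.5 + 2·0.7·5·(-15.1)
= 24.451 + 562.5 + (-105.7) = 481.251.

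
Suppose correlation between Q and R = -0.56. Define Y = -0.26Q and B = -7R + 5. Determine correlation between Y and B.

correlation between Y and B = -0.56

Linear rescalings preserve correlation up to sign; here the slopes -0.26 and -7 have the same sign, so correlation between Y and B = correlation between Q and R = -0.56.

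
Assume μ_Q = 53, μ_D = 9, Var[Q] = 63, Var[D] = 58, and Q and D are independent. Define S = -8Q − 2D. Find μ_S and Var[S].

μ_S = (-8)·μ_Q + (-2)·μ_D = (-8)·53 + (-2)·9 = -442.
Var[S] = a²·Var[Q] + b²·Var[D] + 2ab·Cov(Q, D) with a = -8, b = -2.
Independence gives Cov(Q, D) = 0.
= (-8)²·63 + (-2)²·58 + 2·(-8)·(-2)·0
= 4032 + 232 + 0 = 4264.

μ_S = -442, Var[S] = 4264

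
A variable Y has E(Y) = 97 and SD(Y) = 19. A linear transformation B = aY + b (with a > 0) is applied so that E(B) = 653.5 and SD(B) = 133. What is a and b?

SD(B) = a·SD(Y) (a > 0), so a = 133/19 = 7.
E(B) = a·E(Y) + b, so b = 653.5 − 7·97 = -25.5.

a = 7, b = -25.5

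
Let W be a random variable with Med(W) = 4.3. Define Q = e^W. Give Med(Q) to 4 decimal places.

e^W is monotone on this domain, so Med(Q) = exp(4.3) ≈ 73.6998.

Med(Q) = 73.6998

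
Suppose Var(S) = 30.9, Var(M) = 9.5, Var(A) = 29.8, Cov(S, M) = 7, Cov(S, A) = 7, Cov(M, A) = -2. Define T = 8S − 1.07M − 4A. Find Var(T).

Var(T) = 1880.31655

Var(T) = a²·Var(S) + b²·Var(M) + c²·Var(A) + 2ab·Cov(S, M) + 2ac·Cov(S, A) + 2bc·Cov(M, A), with a = 8, b = -1.07, c = -4.
= 1977.6 + 10.87655 + 476.8 + (-119.84) + (-448) + (-17.12)
= 1880.31655.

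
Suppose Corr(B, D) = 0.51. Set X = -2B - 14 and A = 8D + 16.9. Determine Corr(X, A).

Linear rescalings preserve |correlation|; the slopes -2 and 8 have opposite signs, so the correlation flips sign: Corr(X, A) = −Corr(B, D) = -0.51.

Corr(X, A) = -0.51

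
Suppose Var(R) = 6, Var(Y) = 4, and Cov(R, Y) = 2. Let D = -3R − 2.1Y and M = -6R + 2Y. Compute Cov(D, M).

Cov(D, M) = 104.4

By bilinearity, Cov(D, M) = ac·Var(R) + bd·Var(Y) + (ad+bc)·Cov(R, Y), with a=-3, b=-2.1, c=-6, d=2.
ac·Var(R) = (-3)·(-6)·6 = 108
bd·Var(Y) = (-2.1)·2·4 = -16.8
(ad+bc)·Cov(R, Y) = (6.6)·2 = 13.2
Cov(D, M) = 108 + (-16.8) + 13.2 = 104.4.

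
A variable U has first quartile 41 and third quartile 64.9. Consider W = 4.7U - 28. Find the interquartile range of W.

IQR of U = Q3 − Q1 = 64.9 − 41 = 23.9.
Under W = aU + b, IQR(W) = |a|·IQR(U) = |4.7|·23.9 = 112.33 (shifts cancel; spread scales by |a|).

IQR(W) = 112.33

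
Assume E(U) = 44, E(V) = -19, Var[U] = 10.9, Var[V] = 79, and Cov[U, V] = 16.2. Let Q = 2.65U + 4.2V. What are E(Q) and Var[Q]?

E(Q) = 2.65·E(U) + 4.2·E(V) = 2.65·44 + 4.2·(-19) = 36.8.
Var[Q] = a²·Var[U] + b²·Var[V] + 2ab·Cov[U, V] with a = 2.65, b = 4.2.
= 2.65²·10.9 + 4.2²·79 + 2·2.65·4.2·16.2
= 76.54525 + 1393.56 + 360.612 = 1830.71725.

E(Q) = 36.8, Var[Q] = 1830.71725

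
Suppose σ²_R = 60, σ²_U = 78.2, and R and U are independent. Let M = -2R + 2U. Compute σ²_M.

σ²_M = 552.8

σ²_M = a²·σ²_R + b²·σ²_U + 2ab·covariance of R and U with a = -2, b = 2.
Independence gives covariance of R and U = 0.
= (-2)²·60 + 2²·78.2 + 2·(-2)·2·0
= 240 + 312.8 + 0 = 552.8.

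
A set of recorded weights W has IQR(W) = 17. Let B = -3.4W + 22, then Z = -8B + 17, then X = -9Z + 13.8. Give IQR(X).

IQR(B) = |-3.4|·17 = 57.8.
IQR(Z) = |-8|·57.8 = 462.4.
IQR(X) = |-9|·462.4 = 4161.6.

IQR(X) = 4161.6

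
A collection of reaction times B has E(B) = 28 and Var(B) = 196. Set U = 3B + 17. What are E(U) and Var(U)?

U = 3B + 17 is linear with a = 3, b = 17.
E(U) = a·E(B) + b = 3·28 + 17 = 101.
Var(U) = a²·Var(B) = 3²·196 = 1764 (the additive constant 17 does not affect variance).

E(U) = 101, Var(U) = 1764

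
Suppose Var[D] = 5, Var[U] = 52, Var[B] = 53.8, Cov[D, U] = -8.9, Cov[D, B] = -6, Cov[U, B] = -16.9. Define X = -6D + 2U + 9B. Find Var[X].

Var[X] = 4999

Var[X] = a²·Var[D] + b²·Var[U] + c²·Var[B] + 2ab·Cov[D, U] + 2ac·Cov[D, B] + 2bc·Cov[U, B], with a = -6, b = 2, c = 9.
= 180 + 208 + 4357.8 + 213.6 + 648 + (-608.4)
= 4999.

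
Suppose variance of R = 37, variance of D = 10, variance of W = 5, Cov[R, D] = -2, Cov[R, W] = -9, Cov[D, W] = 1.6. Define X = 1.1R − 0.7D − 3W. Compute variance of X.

variance of X = 163.87

variance of X = a²·variance of R + b²·variance of D + c²·variance of W + 2ab·Cov[R, D] + 2ac·Cov[R, W] + 2bc·Cov[D, W], with a = 1.1, b = -0.7, c = -3.
= 44.77 + 4.9 + 45 + 3.08 + 59.4 + 6.72
= 163.87.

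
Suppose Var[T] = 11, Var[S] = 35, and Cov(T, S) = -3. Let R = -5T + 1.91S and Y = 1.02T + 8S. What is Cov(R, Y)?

By bilinearity, Cov(R, Y) = ac·Var[T] + bd·Var[S] + (ad+bc)·Cov(T, S), with a=-5, b=1.91, c=1.02, d=8.
ac·Var[T] = (-5)·1.02·11 = -56.1
bd·Var[S] = 1.91·8·35 = 534.8
(ad+bc)·Cov(T, S) = (-38.0518)·(-3) = 114.1554
Cov(R, Y) = -56.1 + 534.8 + 114.1554 = 592.8554.

Cov(R, Y) = 592.8554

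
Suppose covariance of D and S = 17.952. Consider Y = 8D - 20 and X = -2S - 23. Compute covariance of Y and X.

covariance of Y and X = -287.232

covariance of Y and X = a·c·covariance of D and S = 8·(-2)·17.952 = -287.232. Additive constants drop out.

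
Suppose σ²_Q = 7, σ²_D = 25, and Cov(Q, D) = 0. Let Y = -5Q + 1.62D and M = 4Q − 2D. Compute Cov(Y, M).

By bilinearity, Cov(Y, M) = ac·σ²_Q + bd·σ²_D + (ad+bc)·Cov(Q, D), with a=-5, b=1.62, c=4, d=-2.
ac·σ²_Q = (-5)·4·7 = -140
bd·σ²_D = 1.62·(-2)·25 = -81
(ad+bc)·Cov(Q, D) = (16.48)·0 = 0
Cov(Y, M) = -140 + (-81) + 0 = -221.

Cov(Y, M) = -221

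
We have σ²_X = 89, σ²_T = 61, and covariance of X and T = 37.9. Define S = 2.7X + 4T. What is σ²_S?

σ²_S = 2443.45

σ²_S = a²·σ²_X + b²·σ²_T + 2ab·covariance of X and T with a = 2.7, b = 4.
= 2.7²·89 + 4²·61 + 2·2.7·4·37.9
= 648.81 + 976 + 818.64 = 2443.45.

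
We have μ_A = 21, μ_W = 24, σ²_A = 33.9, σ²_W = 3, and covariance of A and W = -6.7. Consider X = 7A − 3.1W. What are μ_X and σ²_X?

μ_X = 72.6, σ²_X = 1980.71

μ_X = 7·μ_A + (-3.1)·μ_W = 7·21 + (-3.1)·24 = 72.6.
σ²_X = a²·σ²_A + b²·σ²_W + 2ab·covariance of A and W with a = 7, b = -3.1.
= 7²·33.9 + (-3.1)²·3 + 2·7·(-3.1)·(-6.7)
= 1661.1 + 28.83 + 290.78 = 1980.71.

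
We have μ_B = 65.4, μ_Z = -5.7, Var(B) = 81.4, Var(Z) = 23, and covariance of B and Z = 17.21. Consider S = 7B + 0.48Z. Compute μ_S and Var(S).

μ_S = 7·μ_B + 0.48·μ_Z = 7·65.4 + 0.48·(-5.7) = 455.064.
Var(S) = a²·Var(B) + b²·Var(Z) + 2ab·covariance of B and Z with a = 7, b = 0.48.
= 7²·81.4 + 0.48²·23 + 2·7·0.48·17.21
= 3988.6 + 5.2992 + 115.6512 = 4109.5504.

μ_S = 455.064, Var(S) = 4109.5504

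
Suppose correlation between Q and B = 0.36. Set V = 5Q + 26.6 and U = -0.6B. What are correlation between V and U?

Linear rescalings preserve |correlation|; the slopes 5 and -0.6 have opposite signs, so the correlation flips sign: correlation between V and U = −correlation between Q and B = -0.36.

correlation between V and U = -0.36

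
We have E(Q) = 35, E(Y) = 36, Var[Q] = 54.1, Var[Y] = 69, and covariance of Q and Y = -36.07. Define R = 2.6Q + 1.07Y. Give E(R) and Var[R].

E(R) = 129.52, Var[R] = 244.02062

E(R) = 2.6·E(Q) + 1.07·E(Y) = 2.6·35 + 1.07·36 = 129.52.
Var[R] = a²·Var[Q] + b²·Var[Y] + 2ab·covariance of Q and Y with a = 2.6, b = 1.07.
= 2.6²·54.1 + 1.07²·69 + 2·2.6·1.07·(-36.07)
= 365.716 + 78.9981 + (-200.69348) = 244.02062.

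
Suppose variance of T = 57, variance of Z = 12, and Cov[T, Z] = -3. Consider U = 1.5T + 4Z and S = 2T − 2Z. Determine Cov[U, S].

By bilinearity, Cov[U, S] = ac·variance of T + bd·variance of Z + (ad+bc)·Cov[T, Z], with a=1.5, b=4, c=2, d=-2.
ac·variance of T = 1.5·2·57 = 171
bd·variance of Z = 4·(-2)·12 = -96
(ad+bc)·Cov[T, Z] = (5)·(-3) = -15
Cov[U, S] = 171 + (-96) + (-15) = 60.

Cov[U, S] = 60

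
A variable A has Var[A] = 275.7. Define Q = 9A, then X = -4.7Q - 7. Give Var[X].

Var[X] = 493307.253

Var[Q] = 9²·275.7 = 22331.7.
Var[X] = (-4.7)²·22331.7 = 493307.253.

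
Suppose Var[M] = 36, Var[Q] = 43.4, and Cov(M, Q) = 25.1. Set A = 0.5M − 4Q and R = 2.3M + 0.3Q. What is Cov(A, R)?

By bilinearity, Cov(A, R) = ac·Var[M] + bd·Var[Q] + (ad+bc)·Cov(M, Q), with a=0.5, b=-4, c=2.3, d=0.3.
ac·Var[M] = 0.5·2.3·36 = 41.4
bd·Var[Q] = (-4)·0.3·43.4 = -52.08
(ad+bc)·Cov(M, Q) = (-9.05)·25.1 = -227.155
Cov(A, R) = 41.4 + (-52.08) + (-227.155) = -237.835.

Cov(A, R) = -237.835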